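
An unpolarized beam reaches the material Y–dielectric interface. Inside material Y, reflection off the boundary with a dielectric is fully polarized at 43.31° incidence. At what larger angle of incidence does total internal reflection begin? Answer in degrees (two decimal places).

θ_c ≈ 70.51°

n₂/n₁ = tan 43.31° = 0.9427; the critical angle satisfies sin θ_c = n₂/n₁.
θ_c = arcsin(0.9427) = 70.51°.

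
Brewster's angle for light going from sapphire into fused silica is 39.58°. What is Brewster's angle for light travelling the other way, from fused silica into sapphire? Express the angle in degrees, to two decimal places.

Reversing the direction swaps n₁ and n₂, so tan θ_B' = 1/tan θ_B and θ_B' = 90° − θ_B.
Hence θ_B' = 90° − 39.58° = 50.42°.

θ_B' ≈ 50.42°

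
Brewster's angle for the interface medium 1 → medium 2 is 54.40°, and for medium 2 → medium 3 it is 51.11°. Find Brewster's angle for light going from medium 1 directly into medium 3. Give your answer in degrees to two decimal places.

θ_B ≈ 59.99°

tan θ_B(1→2) = n₂/n₁ = tan 54.40° = 1.3968.
tan θ_B(2→3) = n₃/n₂ = tan 51.11° = 1.2398.
Multiplying, n₃/n₁ = 1.3968 × 1.2398 = 1.7317, and θ_B(1→3) = arctan 1.7317 = 59.99°.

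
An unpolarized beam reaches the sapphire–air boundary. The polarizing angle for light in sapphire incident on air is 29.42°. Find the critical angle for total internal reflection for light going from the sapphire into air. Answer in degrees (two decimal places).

n₂/n₁ = tan 29.42° = 0.5639; the critical angle satisfies sin θ_c = n₂/n₁.
θ_c = arcsin(0.5639) = 34.33°.

θ_c ≈ 34.33°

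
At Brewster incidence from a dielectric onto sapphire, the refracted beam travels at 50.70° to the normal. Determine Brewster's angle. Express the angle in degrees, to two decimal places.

Since the reflected and refracted rays are at right angles at the polarizing angle, θ_B + θ_t = 90°.
So θ_B = 90° − θ_t = 90° − 50.70° = 39.30°.

θ_B ≈ 39.30°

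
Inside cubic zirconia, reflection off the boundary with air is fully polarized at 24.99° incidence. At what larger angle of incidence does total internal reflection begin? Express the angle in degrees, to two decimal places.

tan θ_B = n₂/n₁ = tan 24.99° = 0.4661.
Total internal reflection: sin θ_c = n₂/n₁ = 0.4661.
θ_c = arcsin(0.4661) = 27.78°.

θ_c ≈ 27.78°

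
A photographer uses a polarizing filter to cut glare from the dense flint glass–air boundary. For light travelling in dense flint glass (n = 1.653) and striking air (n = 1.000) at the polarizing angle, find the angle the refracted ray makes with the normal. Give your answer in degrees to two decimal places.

θ_t ≈ 58.83°

First find Brewster's angle: tan θ_B = 1.000/1.653 = 0.6050, giving θ_B = 31.17°.
Since θ_B + θ_t = 90° at Brewster incidence, θ_t = 90° − 31.17° = 58.83°.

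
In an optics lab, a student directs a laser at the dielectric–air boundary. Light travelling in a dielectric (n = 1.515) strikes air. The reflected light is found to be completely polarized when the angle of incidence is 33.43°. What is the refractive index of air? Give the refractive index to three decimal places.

n ≈ 1.000

Brewster's law: tan θ_B = n₂/n₁ (light incident in a dielectric, refracted into air).
n₂ = n₁ tan θ_B = 1.515 × tan 33.43° = 1.000.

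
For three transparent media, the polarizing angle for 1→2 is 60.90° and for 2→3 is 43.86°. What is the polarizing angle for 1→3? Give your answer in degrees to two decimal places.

θ_B ≈ 59.92°

tan θ_B(1→2) = n₂/n₁ = tan 60.90° = 1.7966.
tan θ_B(2→3) = n₃/n₂ = tan 43.86° = 0.9610.
Multiplying, n₃/n₁ = 1.7966 × 0.9610 = 1.7265, and θ_B(1→3) = arctan 1.7265 = 59.92°.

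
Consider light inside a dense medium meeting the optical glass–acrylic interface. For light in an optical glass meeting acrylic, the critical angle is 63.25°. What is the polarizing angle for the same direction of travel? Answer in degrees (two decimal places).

n₂/n₁ = sin θ_c = sin 63.25° = 0.8930.
tan θ_B equals the same ratio, so θ_B = arctan(0.8930) = 41.76°.

θ_B ≈ 41.76°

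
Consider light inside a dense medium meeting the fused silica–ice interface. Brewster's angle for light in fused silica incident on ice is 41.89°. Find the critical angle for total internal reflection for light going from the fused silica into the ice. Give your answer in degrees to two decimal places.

θ_c ≈ 63.76°

n₂/n₁ = tan 41.89° = 0.8969; the critical angle satisfies sin θ_c = n₂/n₁.
θ_c = arcsin(0.8969) = 63.76°.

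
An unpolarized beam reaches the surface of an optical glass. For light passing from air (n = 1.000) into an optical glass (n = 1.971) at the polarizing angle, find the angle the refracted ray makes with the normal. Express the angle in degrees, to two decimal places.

First find Brewster's angle: tan θ_B = 1.971/1.000 = 1.9710, giving θ_B = 63.10°.
At Brewster's angle the reflected and refracted rays are perpendicular, so θ_t = 90° − θ_B = 90° − 63.10° = 26.90°.

θ_t ≈ 26.90°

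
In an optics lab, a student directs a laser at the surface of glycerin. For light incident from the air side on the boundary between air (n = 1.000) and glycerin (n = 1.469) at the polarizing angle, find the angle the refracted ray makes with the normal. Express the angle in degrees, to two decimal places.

θ_t ≈ 34.24°

θ_B = arctan(n₂/n₁) = arctan(1.469/1.000) = 55.76°.
The refracted ray is perpendicular to the reflected ray, so θ_t = 90° − θ_B = 34.24°.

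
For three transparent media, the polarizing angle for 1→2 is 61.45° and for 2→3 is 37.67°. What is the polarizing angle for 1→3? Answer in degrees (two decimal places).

θ_B ≈ 54.83°

n₂/n₁ = tan 61.45° = 1.8379 and n₃/n₂ = tan 37.67° = 0.7721.
Multiplying, n₃/n₁ = 1.8379 × 0.7721 = 1.4190, and θ_B(1→3) = arctan 1.4190 = 54.83°.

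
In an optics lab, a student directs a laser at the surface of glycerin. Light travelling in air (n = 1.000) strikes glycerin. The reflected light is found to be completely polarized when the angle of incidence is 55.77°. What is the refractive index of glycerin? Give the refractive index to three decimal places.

n ≈ 1.470

Brewster's law: tan θ_B = n₂/n₁ (light incident in air, refracted into glycerin).
n₂ = n₁ tan θ_B = 1.000 × tan 55.77° = 1.470.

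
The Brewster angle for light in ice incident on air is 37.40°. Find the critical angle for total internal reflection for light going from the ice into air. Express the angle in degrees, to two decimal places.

θ_c ≈ 49.87°

n₂/n₁ = tan 37.40° = 0.7646; the critical angle satisfies sin θ_c = n₂/n₁.
θ_c = arcsin(0.7646) = 49.87°.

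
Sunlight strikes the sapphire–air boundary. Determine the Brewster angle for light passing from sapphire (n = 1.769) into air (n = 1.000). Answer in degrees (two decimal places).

The reflected p-component vanishes when tan θ_B = n₂/n₁.
Here n₂/n₁ = 1.000/1.769 = 0.5653, and Brewster's law gives tan θ_B = n₂/n₁.
θ_B = arctan(0.5653) = 29.48°.

θ_B ≈ 29.48°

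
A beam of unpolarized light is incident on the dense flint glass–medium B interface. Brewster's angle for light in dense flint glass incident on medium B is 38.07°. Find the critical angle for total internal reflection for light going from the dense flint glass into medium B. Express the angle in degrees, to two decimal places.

tan θ_B = n₂/n₁ = tan 38.07° = 0.7833.
Total internal reflection: sin θ_c = n₂/n₁ = 0.7833.
θ_c = arcsin(0.7833) = 51.56°.

θ_c ≈ 51.56°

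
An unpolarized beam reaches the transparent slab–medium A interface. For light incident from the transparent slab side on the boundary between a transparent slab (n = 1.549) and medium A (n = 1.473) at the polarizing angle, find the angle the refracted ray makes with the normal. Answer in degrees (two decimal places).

θ_t ≈ 46.44°

First find Brewster's angle: tan θ_B = 1.473/1.549 = 0.9509, giving θ_B = 43.56°.
The refracted ray is perpendicular to the reflected ray, so θ_t = 90° − θ_B = 46.44°.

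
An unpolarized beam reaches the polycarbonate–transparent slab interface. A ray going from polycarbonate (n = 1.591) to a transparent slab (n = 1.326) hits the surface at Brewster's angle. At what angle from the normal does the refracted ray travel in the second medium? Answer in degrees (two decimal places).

θ_t ≈ 50.19°

θ_B = arctan(n₂/n₁) = arctan(1.326/1.591) = 39.81°.
Since θ_B + θ_t = 90° at Brewster incidence, θ_t = 90° − 39.81° = 50.19°.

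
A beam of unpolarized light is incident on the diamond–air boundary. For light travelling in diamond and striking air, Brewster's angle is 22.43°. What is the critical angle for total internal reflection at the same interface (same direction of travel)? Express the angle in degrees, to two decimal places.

From Brewster, n₂/n₁ = tan θ_B = tan 22.43° = 0.4128.
Then sin θ_c = n₂/n₁ = 0.4128, so θ_c = arcsin 0.4128 = 24.38°.

θ_c ≈ 24.38°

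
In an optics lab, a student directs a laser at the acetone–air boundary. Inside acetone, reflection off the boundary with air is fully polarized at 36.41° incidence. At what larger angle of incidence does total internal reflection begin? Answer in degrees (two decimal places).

θ_c ≈ 47.52°

From Brewster, n₂/n₁ = tan θ_B = tan 36.41° = 0.7375.
Then sin θ_c = n₂/n₁ = 0.7375, so θ_c = arcsin 0.7375 = 47.52°.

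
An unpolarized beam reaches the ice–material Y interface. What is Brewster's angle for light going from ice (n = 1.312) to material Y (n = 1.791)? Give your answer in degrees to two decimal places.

θ_B ≈ 53.78°

tan θ_B = n₂/n₁ = 1.791/1.312 = 1.3651.
So θ_B = arctan 1.3651 = 53.78°.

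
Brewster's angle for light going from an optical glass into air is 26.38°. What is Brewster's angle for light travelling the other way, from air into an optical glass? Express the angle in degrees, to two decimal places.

The two Brewster angles are complementary: θ_B' = 90° − θ_B = 90° − 26.38° = 63.62°.

θ_B' ≈ 63.62°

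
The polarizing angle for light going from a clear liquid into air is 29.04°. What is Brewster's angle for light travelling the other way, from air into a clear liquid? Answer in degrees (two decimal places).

The two Brewster angles are complementary: θ_B' = 90° − θ_B = 90° − 29.04° = 60.96°.

θ_B' ≈ 60.96°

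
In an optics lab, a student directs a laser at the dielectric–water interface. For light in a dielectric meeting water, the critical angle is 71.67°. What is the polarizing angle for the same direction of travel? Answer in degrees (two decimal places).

At the critical angle sin θ_c = n₂/n₁, giving n₂/n₁ = sin 71.67° = 0.9493.
Then tan θ_B = n₂/n₁ = 0.9493, so θ_B = arctan 0.9493 = 43.51°.

θ_B ≈ 43.51°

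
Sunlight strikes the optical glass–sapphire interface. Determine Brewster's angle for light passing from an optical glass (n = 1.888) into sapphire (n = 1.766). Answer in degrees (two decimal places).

Here n₂/n₁ = 1.766/1.888 = 0.9354, and Brewster's law gives tan θ_B = n₂/n₁. Taking the arctangent, θ_B = 43.09°.

θ_B ≈ 43.09°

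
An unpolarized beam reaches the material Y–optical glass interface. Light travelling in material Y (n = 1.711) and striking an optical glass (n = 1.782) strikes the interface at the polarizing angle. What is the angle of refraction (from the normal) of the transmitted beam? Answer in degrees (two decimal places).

θ_t ≈ 43.84°

θ_B = arctan(n₂/n₁) = arctan(1.782/1.711) = 46.16°.
Since θ_B + θ_t = 90° at Brewster incidence, θ_t = 90° − 46.16° = 43.84°.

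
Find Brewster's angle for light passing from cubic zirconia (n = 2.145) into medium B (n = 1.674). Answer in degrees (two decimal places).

θ_B ≈ 37.97°

tan θ_B = n₂/n₁ = 1.674/2.145 = 0.7804. Taking the arctangent, θ_B = 37.97°.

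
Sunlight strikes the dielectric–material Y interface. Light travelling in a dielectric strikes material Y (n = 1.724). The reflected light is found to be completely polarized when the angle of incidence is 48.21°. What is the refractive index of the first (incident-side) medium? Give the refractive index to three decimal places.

n ≈ 1.541

Brewster's law: tan θ_B = n₂/n₁ (light incident in a dielectric, refracted into material Y).
n₁ = n₂ / tan θ_B = 1.724 / tan 48.21° = 1.541.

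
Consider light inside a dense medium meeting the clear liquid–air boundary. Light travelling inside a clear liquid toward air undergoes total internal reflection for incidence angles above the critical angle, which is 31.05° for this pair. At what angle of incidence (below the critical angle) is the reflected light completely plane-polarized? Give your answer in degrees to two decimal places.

θ_B ≈ 27.28°

n₂/n₁ = sin θ_c = sin 31.05° = 0.5158.
tan θ_B equals the same ratio, so θ_B = arctan(0.5158) = 27.28°.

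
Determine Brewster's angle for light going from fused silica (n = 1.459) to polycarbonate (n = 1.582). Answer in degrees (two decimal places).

Brewster's condition: tan θ_B = n₂/n₁ = 1.582/1.459 = 1.0843. Taking the arctangent, θ_B = 47.32°.

θ_B ≈ 47.32°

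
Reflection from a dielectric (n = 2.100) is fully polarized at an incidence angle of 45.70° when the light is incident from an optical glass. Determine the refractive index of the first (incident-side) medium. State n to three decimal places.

n ≈ 2.049

Full polarization of the reflected beam means tan θ_B = n₂/n₁, where n₁ is the incident medium (an optical glass).
n₁ = n₂ / tan θ_B = 2.100 / tan 45.70° = 2.049.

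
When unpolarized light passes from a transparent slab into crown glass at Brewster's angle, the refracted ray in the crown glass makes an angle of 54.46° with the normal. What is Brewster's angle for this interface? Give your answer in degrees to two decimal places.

θ_B ≈ 35.54°

Brewster's condition makes the reflected and refracted beams perpendicular: θ_B + θ_t = 90°.
So θ_B = 90° − θ_t = 90° − 54.46° = 35.54°.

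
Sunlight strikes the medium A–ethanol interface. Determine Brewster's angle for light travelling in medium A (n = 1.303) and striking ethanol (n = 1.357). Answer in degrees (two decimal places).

θ_B ≈ 46.16°

At Brewster's angle the reflected and refracted rays are perpendicular, which with Snell's law gives tan θ_B = n₂/n₁.
tan θ_B = n₂/n₁ = 1.357/1.303 = 1.0414.
So θ_B = arctan 1.0414 = 46.16°.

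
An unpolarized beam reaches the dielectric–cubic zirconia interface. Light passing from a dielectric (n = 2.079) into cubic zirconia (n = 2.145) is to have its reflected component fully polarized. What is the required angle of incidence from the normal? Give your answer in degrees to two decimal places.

At Brewster's angle the reflected and refracted rays are perpendicular, which with Snell's law gives tan θ_B = n₂/n₁.
Here n₂/n₁ = 2.145/2.079 = 1.0317, and Brewster's law gives tan θ_B = n₂/n₁. Taking the arctangent, θ_B = 45.90°.

θ_B ≈ 45.90°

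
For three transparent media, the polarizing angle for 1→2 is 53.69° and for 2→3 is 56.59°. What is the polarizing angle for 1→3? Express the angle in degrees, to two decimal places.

θ_B ≈ 64.14°

n₂/n₁ = tan 53.69° = 1.3608 and n₃/n₂ = tan 56.59° = 1.5160.
So n₃/n₁ = (n₂/n₁)(n₃/n₂) = 1.3608 × 1.5160 = 2.0630.
θ_B(1→3) = arctan(2.0630) = 64.14°.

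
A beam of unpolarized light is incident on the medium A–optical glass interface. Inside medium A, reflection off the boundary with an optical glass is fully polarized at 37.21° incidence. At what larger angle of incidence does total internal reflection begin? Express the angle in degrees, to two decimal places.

n₂/n₁ = tan 37.21° = 0.7593; the critical angle satisfies sin θ_c = n₂/n₁.
θ_c = arcsin(0.7593) = 49.40°.

θ_c ≈ 49.40°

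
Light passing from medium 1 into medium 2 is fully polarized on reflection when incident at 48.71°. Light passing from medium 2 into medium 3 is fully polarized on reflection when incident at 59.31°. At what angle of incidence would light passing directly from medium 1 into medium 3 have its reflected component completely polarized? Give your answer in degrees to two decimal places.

Each Brewster angle gives a ratio: n₂/n₁ = tan 48.71° = 1.1387, n₃/n₂ = tan 59.31° = 1.6849.
n₃/n₁ = 1.9185. Then tan θ_B(1→3) = n₃/n₁, so θ_B(1→3) = arctan(1.9185) = 62.47°.

θ_B ≈ 62.47°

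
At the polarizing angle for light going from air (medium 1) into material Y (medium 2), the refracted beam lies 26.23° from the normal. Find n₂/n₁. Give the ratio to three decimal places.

θ_B + θ_t = 90°, so θ_B = 90° − 26.23° = 63.77°.
tan θ_B = n₂/n₁, so n₂/n₁ = tan 63.77° = 2.030.

n₂/n₁ ≈ 2.030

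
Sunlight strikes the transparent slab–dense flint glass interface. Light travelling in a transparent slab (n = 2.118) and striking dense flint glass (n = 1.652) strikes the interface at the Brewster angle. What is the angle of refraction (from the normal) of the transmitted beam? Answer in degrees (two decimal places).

θ_B = arctan(n₂/n₁) = arctan(1.652/2.118) = 37.95°.
At Brewster's angle the reflected and refracted rays are perpendicular, so θ_t = 90° − θ_B = 90° − 37.95° = 52.05°.

θ_t ≈ 52.05°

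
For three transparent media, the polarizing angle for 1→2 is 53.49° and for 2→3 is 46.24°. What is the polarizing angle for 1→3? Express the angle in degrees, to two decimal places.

θ_B ≈ 54.67°

n₂/n₁ = tan 53.49° = 1.3509 and n₃/n₂ = tan 46.24° = 1.0442.
Multiplying, n₃/n₁ = 1.3509 × 1.0442 = 1.4107, and θ_B(1→3) = arctan 1.4107 = 54.67°.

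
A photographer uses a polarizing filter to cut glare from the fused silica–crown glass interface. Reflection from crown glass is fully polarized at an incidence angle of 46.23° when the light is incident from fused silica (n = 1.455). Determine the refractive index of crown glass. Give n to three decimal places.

n ≈ 1.519

Brewster's law: tan θ_B = n₂/n₁ (light incident in fused silica, refracted into crown glass).
n₂ = n₁ tan θ_B = 1.455 × tan 46.23° = 1.519.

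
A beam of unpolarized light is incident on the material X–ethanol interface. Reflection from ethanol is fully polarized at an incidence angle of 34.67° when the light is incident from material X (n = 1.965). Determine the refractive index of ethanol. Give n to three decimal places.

Full polarization of the reflected beam means tan θ_B = n₂/n₁, where n₁ is the incident medium (material X).
n₂ = n₁ tan θ_B = 1.965 × tan 34.67° = 1.359.

n ≈ 1.359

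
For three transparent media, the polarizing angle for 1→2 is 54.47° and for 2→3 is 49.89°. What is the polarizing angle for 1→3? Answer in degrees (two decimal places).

θ_B ≈ 58.97°

n₂/n₁ = tan 54.47° = 1.4004 and n₃/n₂ = tan 49.89° = 1.1871.
So n₃/n₁ = (n₂/n₁)(n₃/n₂) = 1.4004 × 1.1871 = 1.6624.
θ_B(1→3) = arctan(1.6624) = 58.97°.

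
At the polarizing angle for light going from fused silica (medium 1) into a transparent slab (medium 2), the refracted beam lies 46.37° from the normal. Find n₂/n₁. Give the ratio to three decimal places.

At Brewster incidence θ_B = 90° − θ_t = 90° − 46.37° = 43.63°.
Then n₂/n₁ = tan θ_B = tan 43.63° = 0.953.

n₂/n₁ ≈ 0.953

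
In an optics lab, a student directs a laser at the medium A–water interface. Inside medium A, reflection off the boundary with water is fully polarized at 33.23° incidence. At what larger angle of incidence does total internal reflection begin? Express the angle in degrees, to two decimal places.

tan θ_B = n₂/n₁ = tan 33.23° = 0.6551.
Total internal reflection: sin θ_c = n₂/n₁ = 0.6551.
θ_c = arcsin(0.6551) = 40.93°.

θ_c ≈ 40.93°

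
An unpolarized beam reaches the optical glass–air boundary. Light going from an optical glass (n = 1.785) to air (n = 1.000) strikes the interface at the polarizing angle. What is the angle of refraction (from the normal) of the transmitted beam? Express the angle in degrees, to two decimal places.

First find Brewster's angle: tan θ_B = 1.000/1.785 = 0.5602, giving θ_B = 29.26°.
The refracted ray is perpendicular to the reflected ray, so θ_t = 90° − θ_B = 60.74°.

θ_t ≈ 60.74°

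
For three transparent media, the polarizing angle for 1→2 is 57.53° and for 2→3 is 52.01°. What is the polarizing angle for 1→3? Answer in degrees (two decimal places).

θ_B ≈ 63.57°

n₂/n₁ = tan 57.53° = 1.5715 and n₃/n₂ = tan 52.01° = 1.2804.
n₃/n₁ = 2.0122. Then tan θ_B(1→3) = n₃/n₁, so θ_B(1→3) = arctan(2.0122) = 63.57°.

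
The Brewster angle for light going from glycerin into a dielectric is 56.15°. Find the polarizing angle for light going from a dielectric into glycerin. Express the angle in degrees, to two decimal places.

The two Brewster angles are complementary: θ_B' = 90° − θ_B = 90° − 56.15° = 33.85°.

θ_B' ≈ 33.85°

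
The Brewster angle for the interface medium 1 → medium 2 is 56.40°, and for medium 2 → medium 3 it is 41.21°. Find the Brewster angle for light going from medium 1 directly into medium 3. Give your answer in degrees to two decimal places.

Each Brewster angle gives a ratio: n₂/n₁ = tan 56.40° = 1.5051, n₃/n₂ = tan 41.21° = 0.8757.
Multiplying, n₃/n₁ = 1.5051 × 0.8757 = 1.3181, and θ_B(1→3) = arctan 1.3181 = 52.81°.

θ_B ≈ 52.81°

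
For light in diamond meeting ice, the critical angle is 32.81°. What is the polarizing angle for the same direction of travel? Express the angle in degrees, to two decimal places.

θ_B ≈ 28.45°

At the critical angle sin θ_c = n₂/n₁, giving n₂/n₁ = sin 32.81° = 0.5419.
Then tan θ_B = n₂/n₁ = 0.5419, so θ_B = arctan 0.5419 = 28.45°.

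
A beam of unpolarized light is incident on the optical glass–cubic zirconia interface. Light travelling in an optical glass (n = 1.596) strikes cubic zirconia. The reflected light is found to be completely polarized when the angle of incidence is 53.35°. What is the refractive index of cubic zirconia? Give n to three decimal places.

Full polarization of the reflected beam means tan θ_B = n₂/n₁, where n₁ is the incident medium (an optical glass).
n₂ = n₁ tan θ_B = 1.596 × tan 53.35° = 2.145.

n ≈ 2.145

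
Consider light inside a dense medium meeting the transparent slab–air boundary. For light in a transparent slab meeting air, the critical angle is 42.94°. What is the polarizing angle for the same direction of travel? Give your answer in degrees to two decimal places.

θ_B ≈ 34.26°

sin θ_c = n₂/n₁, so n₂/n₁ = sin 42.94° = 0.6812.
Brewster: tan θ_B = n₂/n₁ = 0.6812.
θ_B = arctan(0.6812) = 34.26°.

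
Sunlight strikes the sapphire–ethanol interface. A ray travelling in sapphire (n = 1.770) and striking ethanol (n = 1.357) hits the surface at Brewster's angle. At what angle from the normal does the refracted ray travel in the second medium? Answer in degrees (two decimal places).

θ_t ≈ 52.52°

θ_B = arctan(n₂/n₁) = arctan(1.357/1.770) = 37.48°.
Since θ_B + θ_t = 90° at Brewster incidence, θ_t = 90° − 37.48° = 52.52°.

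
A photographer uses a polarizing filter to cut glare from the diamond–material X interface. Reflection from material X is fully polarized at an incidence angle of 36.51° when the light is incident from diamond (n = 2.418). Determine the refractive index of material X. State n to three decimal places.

n ≈ 1.790

Full polarization of the reflected beam means tan θ_B = n₂/n₁, where n₁ is the incident medium (diamond).
n₂ = n₁ tan θ_B = 2.418 × tan 36.51° = 1.790.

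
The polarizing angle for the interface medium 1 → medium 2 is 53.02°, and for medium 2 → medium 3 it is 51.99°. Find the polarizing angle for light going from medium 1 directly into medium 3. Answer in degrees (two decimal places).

θ_B ≈ 59.52°

tan θ_B(1→2) = n₂/n₁ = tan 53.02° = 1.3280.
tan θ_B(2→3) = n₃/n₂ = tan 51.99° = 1.2795.
So n₃/n₁ = (n₂/n₁)(n₃/n₂) = 1.3280 × 1.2795 = 1.6992.
θ_B(1→3) = arctan(1.6992) = 59.52°.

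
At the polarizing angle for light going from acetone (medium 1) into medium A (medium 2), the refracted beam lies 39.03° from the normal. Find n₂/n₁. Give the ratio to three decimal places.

n₂/n₁ ≈ 1.234

θ_B + θ_t = 90°, so θ_B = 90° − 39.03° = 50.97°.
tan θ_B = n₂/n₁, so n₂/n₁ = tan 50.97° = 1.234.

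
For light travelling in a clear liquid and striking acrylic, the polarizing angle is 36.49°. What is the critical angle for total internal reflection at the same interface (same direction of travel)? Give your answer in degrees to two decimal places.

n₂/n₁ = tan 36.49° = 0.7397; the critical angle satisfies sin θ_c = n₂/n₁.
θ_c = arcsin(0.7397) = 47.71°.

θ_c ≈ 47.71°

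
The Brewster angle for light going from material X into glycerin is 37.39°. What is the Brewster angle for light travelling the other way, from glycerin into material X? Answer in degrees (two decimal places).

The two Brewster angles are complementary: θ_B' = 90° − θ_B = 90° − 37.39° = 52.61°.

θ_B' ≈ 52.61°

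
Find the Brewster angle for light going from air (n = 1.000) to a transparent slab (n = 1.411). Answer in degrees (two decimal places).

θ_B ≈ 54.67°

Brewster's condition: tan θ_B = n₂/n₁ = 1.411/1.000 = 1.4110.
So θ_B = arctan 1.4110 = 54.67°.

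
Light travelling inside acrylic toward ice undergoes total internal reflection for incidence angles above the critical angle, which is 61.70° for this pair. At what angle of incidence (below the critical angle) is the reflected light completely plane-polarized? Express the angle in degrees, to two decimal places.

θ_B ≈ 41.36°

At the critical angle sin θ_c = n₂/n₁, giving n₂/n₁ = sin 61.70° = 0.8805.
Then tan θ_B = n₂/n₁ = 0.8805, so θ_B = arctan 0.8805 = 41.36°.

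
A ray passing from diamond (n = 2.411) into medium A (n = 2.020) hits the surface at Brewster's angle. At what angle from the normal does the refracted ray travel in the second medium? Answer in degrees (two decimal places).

θ_t ≈ 50.04°

tan θ_B = n₂/n₁ = 2.020/2.411 = 0.8378, so θ_B = 39.96°.
Since θ_B + θ_t = 90° at Brewster incidence, θ_t = 90° − 39.96° = 50.04°.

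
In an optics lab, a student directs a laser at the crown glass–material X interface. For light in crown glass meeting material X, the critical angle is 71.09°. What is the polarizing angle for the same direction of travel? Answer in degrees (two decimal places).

At the critical angle sin θ_c = n₂/n₁, giving n₂/n₁ = sin 71.09° = 0.9460.
Then tan θ_B = n₂/n₁ = 0.9460, so θ_B = arctan 0.9460 = 43.41°.

θ_B ≈ 43.41°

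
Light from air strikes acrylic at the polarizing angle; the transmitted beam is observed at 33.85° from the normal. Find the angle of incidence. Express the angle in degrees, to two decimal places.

θ_B ≈ 56.15°

Since the reflected and refracted rays are at right angles at the polarizing angle, θ_B + θ_t = 90°.
θ_B = 90° − 33.85° = 56.15°.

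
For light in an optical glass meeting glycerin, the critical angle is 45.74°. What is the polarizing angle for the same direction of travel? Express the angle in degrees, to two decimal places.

sin θ_c = n₂/n₁, so n₂/n₁ = sin 45.74° = 0.7162.
Brewster: tan θ_B = n₂/n₁ = 0.7162.
θ_B = arctan(0.7162) = 35.61°.

θ_B ≈ 35.61°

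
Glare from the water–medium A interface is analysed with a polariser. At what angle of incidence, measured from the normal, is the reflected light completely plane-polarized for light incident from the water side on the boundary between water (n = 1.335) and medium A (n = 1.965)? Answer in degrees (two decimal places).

Here n₂/n₁ = 1.965/1.335 = 1.4719, and Brewster's law gives tan θ_B = n₂/n₁. Taking the arctangent, θ_B = 55.81°.

θ_B ≈ 55.81°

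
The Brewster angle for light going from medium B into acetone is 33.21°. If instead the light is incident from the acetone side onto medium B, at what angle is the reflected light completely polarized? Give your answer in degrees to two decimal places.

tan θ_B' = n₁/n₂ = 1/tan θ_B, so θ_B' = 90° − θ_B.
θ_B' = 90° − 33.21° = 56.79°.

θ_B' ≈ 56.79°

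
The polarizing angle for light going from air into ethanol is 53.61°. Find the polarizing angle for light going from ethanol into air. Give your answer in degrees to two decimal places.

The two Brewster angles are complementary: θ_B' = 90° − θ_B = 90° − 53.61° = 36.39°.

θ_B' ≈ 36.39°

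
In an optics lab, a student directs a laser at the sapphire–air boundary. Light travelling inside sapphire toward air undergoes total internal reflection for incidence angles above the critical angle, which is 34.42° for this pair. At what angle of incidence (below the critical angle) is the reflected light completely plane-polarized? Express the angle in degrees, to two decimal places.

sin θ_c = n₂/n₁, so n₂/n₁ = sin 34.42° = 0.5653.
Brewster: tan θ_B = n₂/n₁ = 0.5653.
θ_B = arctan(0.5653) = 29.48°.

θ_B ≈ 29.48°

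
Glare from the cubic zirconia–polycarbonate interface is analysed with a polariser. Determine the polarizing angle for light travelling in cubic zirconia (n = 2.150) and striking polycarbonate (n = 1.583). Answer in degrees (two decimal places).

θ_B ≈ 36.36°

At Brewster's angle the reflected and refracted rays are perpendicular, which with Snell's law gives tan θ_B = n₂/n₁.
Here n₂/n₁ = 1.583/2.150 = 0.7363, and Brewster's law gives tan θ_B = n₂/n₁. Taking the arctangent, θ_B = 36.36°.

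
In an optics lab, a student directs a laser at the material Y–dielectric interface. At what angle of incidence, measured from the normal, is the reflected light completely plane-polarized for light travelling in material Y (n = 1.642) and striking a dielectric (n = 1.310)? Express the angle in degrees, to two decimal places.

θ_B ≈ 38.58°

Brewster's condition: tan θ_B = n₂/n₁ = 1.310/1.642 = 0.7978. Taking the arctangent, θ_B = 38.58°.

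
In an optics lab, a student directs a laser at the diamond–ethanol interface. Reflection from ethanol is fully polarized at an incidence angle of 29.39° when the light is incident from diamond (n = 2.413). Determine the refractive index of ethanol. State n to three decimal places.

Brewster's law: tan θ_B = n₂/n₁ (light incident in diamond, refracted into ethanol).
n₂ = n₁ tan θ_B = 2.413 × tan 29.39° = 1.359.

n ≈ 1.359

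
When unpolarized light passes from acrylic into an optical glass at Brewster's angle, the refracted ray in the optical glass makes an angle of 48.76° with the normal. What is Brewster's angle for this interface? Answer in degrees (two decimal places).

At Brewster's angle the reflected and refracted rays are perpendicular, so θ_B + θ_t = 90°.
θ_B = 90° − 48.76° = 41.24°.

θ_B ≈ 41.24°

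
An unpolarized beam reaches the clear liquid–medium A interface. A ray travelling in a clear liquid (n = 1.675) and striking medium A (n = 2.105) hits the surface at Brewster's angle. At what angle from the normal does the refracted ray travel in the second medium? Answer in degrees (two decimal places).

tan θ_B = n₂/n₁ = 2.105/1.675 = 1.2567, so θ_B = 51.49°.
Since θ_B + θ_t = 90° at Brewster incidence, θ_t = 90° − 51.49° = 38.51°.

θ_t ≈ 38.51°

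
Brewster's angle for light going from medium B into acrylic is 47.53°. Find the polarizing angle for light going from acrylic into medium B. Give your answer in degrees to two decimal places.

θ_B' ≈ 42.47°

The two Brewster angles are complementary: θ_B' = 90° − θ_B = 90° − 47.53° = 42.47°.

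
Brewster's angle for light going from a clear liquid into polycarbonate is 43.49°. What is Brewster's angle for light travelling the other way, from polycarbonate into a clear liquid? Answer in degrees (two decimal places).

tan θ_B' = n₁/n₂ = 1/tan θ_B, so θ_B' = 90° − θ_B.
θ_B' = 90° − 43.49° = 46.51°.

θ_B' ≈ 46.51°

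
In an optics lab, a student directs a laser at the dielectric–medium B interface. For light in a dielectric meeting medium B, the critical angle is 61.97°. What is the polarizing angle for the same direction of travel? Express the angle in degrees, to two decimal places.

sin θ_c = n₂/n₁, so n₂/n₁ = sin 61.97° = 0.8827.
Brewster: tan θ_B = n₂/n₁ = 0.8827.
θ_B = arctan(0.8827) = 41.43°.

θ_B ≈ 41.43°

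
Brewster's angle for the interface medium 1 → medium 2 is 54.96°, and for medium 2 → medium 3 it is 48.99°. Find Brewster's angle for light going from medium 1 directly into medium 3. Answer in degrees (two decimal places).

tan θ_B(1→2) = n₂/n₁ = tan 54.96° = 1.4260.
tan θ_B(2→3) = n₃/n₂ = tan 48.99° = 1.1500.
So n₃/n₁ = (n₂/n₁)(n₃/n₂) = 1.4260 × 1.1500 = 1.6399.
θ_B(1→3) = arctan(1.6399) = 58.63°.

θ_B ≈ 58.63°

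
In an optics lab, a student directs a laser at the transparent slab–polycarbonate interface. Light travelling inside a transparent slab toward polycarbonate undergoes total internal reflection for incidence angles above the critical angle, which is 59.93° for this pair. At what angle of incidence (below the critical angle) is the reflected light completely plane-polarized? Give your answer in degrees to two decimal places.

θ_B ≈ 40.87°

n₂/n₁ = sin θ_c = sin 59.93° = 0.8654.
tan θ_B equals the same ratio, so θ_B = arctan(0.8654) = 40.87°.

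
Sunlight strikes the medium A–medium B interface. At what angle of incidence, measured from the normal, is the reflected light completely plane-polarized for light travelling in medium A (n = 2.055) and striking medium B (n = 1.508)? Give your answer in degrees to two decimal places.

θ_B ≈ 36.27°

Here n₂/n₁ = 1.508/2.055 = 0.7338, and Brewster's law gives tan θ_B = n₂/n₁.
θ_B = arctan(0.7338) = 36.27°.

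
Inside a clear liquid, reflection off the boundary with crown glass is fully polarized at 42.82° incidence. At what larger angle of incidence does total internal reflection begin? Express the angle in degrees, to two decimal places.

From Brewster, n₂/n₁ = tan θ_B = tan 42.82° = 0.9267.
Then sin θ_c = n₂/n₁ = 0.9267, so θ_c = arcsin 0.9267 = 67.92°.

θ_c ≈ 67.92°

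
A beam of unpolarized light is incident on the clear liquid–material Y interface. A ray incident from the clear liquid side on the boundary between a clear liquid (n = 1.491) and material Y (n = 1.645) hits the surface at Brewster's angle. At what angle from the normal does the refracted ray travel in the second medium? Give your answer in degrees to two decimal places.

θ_B = arctan(n₂/n₁) = arctan(1.645/1.491) = 47.81°.
Since θ_B + θ_t = 90° at Brewster incidence, θ_t = 90° − 47.81° = 42.19°.

θ_t ≈ 42.19°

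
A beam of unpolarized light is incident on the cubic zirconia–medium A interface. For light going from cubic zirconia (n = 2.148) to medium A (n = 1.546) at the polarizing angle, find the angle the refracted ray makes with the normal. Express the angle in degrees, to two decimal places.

θ_t ≈ 54.26°

θ_B = arctan(n₂/n₁) = arctan(1.546/2.148) = 35.74°.
The refracted ray is perpendicular to the reflected ray, so θ_t = 90° − θ_B = 54.26°.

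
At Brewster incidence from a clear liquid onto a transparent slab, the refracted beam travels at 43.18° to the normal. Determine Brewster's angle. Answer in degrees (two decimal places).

θ_B ≈ 46.82°

At Brewster's angle the reflected and refracted rays are perpendicular, so θ_B + θ_t = 90°.
So θ_B = 90° − θ_t = 90° − 43.18° = 46.82°.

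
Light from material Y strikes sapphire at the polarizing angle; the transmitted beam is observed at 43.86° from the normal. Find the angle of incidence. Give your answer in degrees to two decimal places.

θ_B ≈ 46.14°

At Brewster's angle the reflected and refracted rays are perpendicular, so θ_B + θ_t = 90°.
θ_B = 90° − 43.86° = 46.14°.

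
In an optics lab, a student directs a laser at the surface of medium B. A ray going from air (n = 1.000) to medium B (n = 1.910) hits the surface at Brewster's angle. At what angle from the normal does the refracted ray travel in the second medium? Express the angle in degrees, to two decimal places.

θ_t ≈ 27.63°

First find Brewster's angle: tan θ_B = 1.910/1.000 = 1.9100, giving θ_B = 62.37°.
At Brewster's angle the reflected and refracted rays are perpendicular, so θ_t = 90° − θ_B = 90° − 62.37° = 27.63°.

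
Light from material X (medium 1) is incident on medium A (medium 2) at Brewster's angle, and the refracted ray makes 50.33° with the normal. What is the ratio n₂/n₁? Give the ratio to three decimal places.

At Brewster incidence θ_B = 90° − θ_t = 90° − 50.33° = 39.67°.
Then n₂/n₁ = tan θ_B = tan 39.67° = 0.829.

n₂/n₁ ≈ 0.829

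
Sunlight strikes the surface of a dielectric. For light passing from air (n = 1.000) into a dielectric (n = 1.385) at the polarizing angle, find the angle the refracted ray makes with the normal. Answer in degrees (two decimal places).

θ_t ≈ 35.83°

tan θ_B = n₂/n₁ = 1.385/1.000 = 1.3850, so θ_B = 54.17°.
The refracted ray is perpendicular to the reflected ray, so θ_t = 90° − θ_B = 35.83°.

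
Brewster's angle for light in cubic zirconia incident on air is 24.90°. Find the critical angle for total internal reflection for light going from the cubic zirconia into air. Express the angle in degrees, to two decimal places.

n₂/n₁ = tan 24.90° = 0.4642; the critical angle satisfies sin θ_c = n₂/n₁.
θ_c = arcsin(0.4642) = 27.66°.

θ_c ≈ 27.66°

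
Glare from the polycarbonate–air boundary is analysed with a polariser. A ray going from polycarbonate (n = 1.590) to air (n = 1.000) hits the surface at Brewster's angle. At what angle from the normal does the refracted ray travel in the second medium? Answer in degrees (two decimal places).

θ_t ≈ 57.83°

θ_B = arctan(n₂/n₁) = arctan(1.000/1.590) = 32.17°.
At Brewster's angle the reflected and refracted rays are perpendicular, so θ_t = 90° − θ_B = 90° − 32.17° = 57.83°.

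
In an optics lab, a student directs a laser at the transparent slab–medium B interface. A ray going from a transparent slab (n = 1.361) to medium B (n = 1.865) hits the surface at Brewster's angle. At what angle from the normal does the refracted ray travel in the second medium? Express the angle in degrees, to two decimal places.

θ_B = arctan(n₂/n₁) = arctan(1.865/1.361) = 53.88°.
At Brewster's angle the reflected and refracted rays are perpendicular, so θ_t = 90° − θ_B = 90° − 53.88° = 36.12°.

θ_t ≈ 36.12°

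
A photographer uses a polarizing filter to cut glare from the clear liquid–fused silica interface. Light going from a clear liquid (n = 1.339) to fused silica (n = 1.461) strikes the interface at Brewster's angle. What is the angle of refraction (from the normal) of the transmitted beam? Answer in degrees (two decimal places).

First find Brewster's angle: tan θ_B = 1.461/1.339 = 1.0911, giving θ_B = 47.49°.
The refracted ray is perpendicular to the reflected ray, so θ_t = 90° − θ_B = 42.51°.

θ_t ≈ 42.51°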